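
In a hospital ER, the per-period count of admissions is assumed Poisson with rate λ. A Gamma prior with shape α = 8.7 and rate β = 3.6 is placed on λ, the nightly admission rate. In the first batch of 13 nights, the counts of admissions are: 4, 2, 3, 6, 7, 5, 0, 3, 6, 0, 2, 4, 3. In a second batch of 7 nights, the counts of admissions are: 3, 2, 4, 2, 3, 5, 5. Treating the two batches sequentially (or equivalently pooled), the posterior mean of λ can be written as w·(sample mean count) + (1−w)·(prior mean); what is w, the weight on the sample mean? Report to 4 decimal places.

0.8475

With a Gamma(shape α, rate β) prior, the Poisson likelihood is conjugate: the posterior is Gamma(α + ΣXᵢ, β + n).
Total number of nights: n = 13 + 7 = 20.
Posterior mean = (α₀+S)/(β₀+n) = [n/(β₀+n)]·(S/n) + [β₀/(β₀+n)]·(α₀/β₀), so only n and β₀ enter the weight.
Weight on data w = n/(β₀+n) = 20/(3.6+20) = 20/23.6 = 0.8475.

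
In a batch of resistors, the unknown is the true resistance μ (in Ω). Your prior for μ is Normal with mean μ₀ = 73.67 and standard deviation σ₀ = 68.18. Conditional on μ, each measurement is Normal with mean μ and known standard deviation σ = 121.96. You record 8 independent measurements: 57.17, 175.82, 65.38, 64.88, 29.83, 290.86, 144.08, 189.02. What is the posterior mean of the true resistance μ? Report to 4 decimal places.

For Normal data with known variance σ², a Normal(μ₀, σ₀²) prior on μ is conjugate. Posterior precision = 1/σ₀² + n/σ²; posterior mean is the precision-weighted average of μ₀ and x̄.
Σxᵢ = 57.17 + 175.82 + 65.38 + 64.88 + 29.83 + 290.86 + 144.08 + 189.02 = 1017.04, so n·x̄ = 1017.04.
σ₀² = 68.18² = 4648.5124, σ² = 121.96² = 14874.2416; σ² + n·σ₀² = 14874.2416 + 8·4648.5124 = 52062.3408.
Posterior mean = (μ₀/σ₀² + n·x̄/σ²)/(1/σ₀² + n/σ²) = (σ²·μ₀ + σ₀²·n·x̄)/(σ² + n·σ₀²) = (14874.2416·73.67 + 4648.5124·1017.04)/52062.3408 = 5823508.429968/52062.3408 = 111.8564.

111.8564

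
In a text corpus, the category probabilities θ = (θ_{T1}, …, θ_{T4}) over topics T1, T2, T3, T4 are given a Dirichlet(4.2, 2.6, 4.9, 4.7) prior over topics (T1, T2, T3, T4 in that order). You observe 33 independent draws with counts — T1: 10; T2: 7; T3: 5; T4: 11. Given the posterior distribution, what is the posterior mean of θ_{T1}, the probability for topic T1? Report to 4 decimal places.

The Dirichlet prior is conjugate to the Multinomial likelihood: each posterior αⱼ = prior αⱼ + observed count nⱼ.
Posterior concentration: (14.2, 9.6, 9.9, 15.7), total = 49.4.
E[θ_{T1}|data] = α_{T1}/Σα = 14.2/49.4 = 0.2874.

0.2874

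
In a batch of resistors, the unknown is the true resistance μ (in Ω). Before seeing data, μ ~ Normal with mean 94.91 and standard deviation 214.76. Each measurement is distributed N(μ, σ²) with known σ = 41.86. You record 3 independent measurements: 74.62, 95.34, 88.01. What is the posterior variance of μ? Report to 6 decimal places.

For Normal data with known variance σ², a Normal(μ₀, σ₀²) prior on μ is conjugate. Posterior precision = 1/σ₀² + n/σ²; posterior mean is the precision-weighted average of μ₀ and x̄.
σ₀² = 214.76² = 46121.8576, σ² = 41.86² = 1752.2596; σ² + n·σ₀² = 1752.2596 + 3·46121.8576 = 140117.8324.
Posterior precision = 1/σ₀² + n/σ² = 1/46121.8576 + 3/1752.2596 = (σ² + n·σ₀²)/(σ₀²σ²) = 140117.8324/(46121.8576·1752.2596); posterior variance σₙ² = σ₀²σ²/(σ² + n·σ₀²) = 46121.8576·1752.2596/140117.8324 = 576.782172.

576.782172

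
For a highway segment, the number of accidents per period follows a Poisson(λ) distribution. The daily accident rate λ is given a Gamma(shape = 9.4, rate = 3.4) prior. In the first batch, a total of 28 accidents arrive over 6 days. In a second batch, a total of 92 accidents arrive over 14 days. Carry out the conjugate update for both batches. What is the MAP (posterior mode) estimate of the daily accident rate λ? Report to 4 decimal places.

With a Gamma(shape α, rate β) prior, the Poisson likelihood is conjugate: the posterior is Gamma(α + ΣXᵢ, β + n).
After batch 1: Gamma(α+S, β+n) = Gamma(9.4+28, 3.4+6) = Gamma(37.4, 9.4).
After batch 2: Gamma(α+S, β+n) = Gamma(37.4+92, 9.4+14) = Gamma(129.4, 23.4).
Mode of Gamma(α,β) for α≥1 is (α−1)/β = 128.4/23.4 = 5.4872.

5.4872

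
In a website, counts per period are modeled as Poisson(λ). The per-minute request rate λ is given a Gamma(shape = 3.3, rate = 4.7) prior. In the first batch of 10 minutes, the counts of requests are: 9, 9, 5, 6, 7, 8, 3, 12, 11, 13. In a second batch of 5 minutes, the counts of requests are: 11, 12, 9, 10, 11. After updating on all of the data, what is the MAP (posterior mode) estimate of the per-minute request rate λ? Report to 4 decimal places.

7.0203

With a Gamma(shape α, rate β) prior, the Poisson likelihood is conjugate: the posterior is Gamma(α + ΣXᵢ, β + n).
Batch 1: sum of counts S = 83 over n = 10 minutes.
After batch 1: Gamma(α+S, β+n) = Gamma(3.3+83, 4.7+10) = Gamma(86.3, 14.7).
Batch 2: sum of counts S = 53 over n = 5 minutes.
After batch 2: Gamma(α+S, β+n) = Gamma(86.3+53, 14.7+5) = Gamma(139.3, 19.7).
Mode of Gamma(α,β) for α≥1 is (α−1)/β = 138.3/19.7 = 7.0203.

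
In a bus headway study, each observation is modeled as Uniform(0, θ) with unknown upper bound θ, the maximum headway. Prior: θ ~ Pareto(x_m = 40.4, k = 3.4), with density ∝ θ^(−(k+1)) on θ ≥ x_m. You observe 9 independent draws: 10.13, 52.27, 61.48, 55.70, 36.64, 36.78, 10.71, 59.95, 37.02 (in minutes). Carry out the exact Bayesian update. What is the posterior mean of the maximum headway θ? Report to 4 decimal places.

A Pareto(scale x_m, shape k) prior on the upper bound θ of Uniform(0, θ) is conjugate: posterior is Pareto(max(x_m, max xᵢ), k + n).
Sample maximum = 61.48; prior scale x_m = 40.4 → posterior scale = max = 61.48.
Posterior shape = 3.4 + 9 = 12.4.
E[θ|data] = k·x_m/(k−1) = 12.4·61.48/11.4 = 66.8730.

66.8730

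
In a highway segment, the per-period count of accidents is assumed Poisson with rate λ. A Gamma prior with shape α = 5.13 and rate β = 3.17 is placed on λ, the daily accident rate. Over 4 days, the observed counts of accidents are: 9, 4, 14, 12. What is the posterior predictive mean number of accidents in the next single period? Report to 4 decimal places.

With a Gamma(shape α, rate β) prior, the Poisson likelihood is conjugate: the posterior is Gamma(α + ΣXᵢ, β + n).
Sum of counts S = 39 over n = 4 days.
Posterior: Gamma(α+S, β+n) = Gamma(5.13+39, 3.17+4) = Gamma(44.13, 7.17).
The predictive distribution for one future period is NegBinom with mean α/β = 6.1548.

6.1548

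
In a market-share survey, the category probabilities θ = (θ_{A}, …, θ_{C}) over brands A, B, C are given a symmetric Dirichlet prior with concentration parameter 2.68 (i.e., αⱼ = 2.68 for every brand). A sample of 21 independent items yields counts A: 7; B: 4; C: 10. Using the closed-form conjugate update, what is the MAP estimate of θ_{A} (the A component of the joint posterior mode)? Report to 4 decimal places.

The Dirichlet prior is conjugate to the Multinomial likelihood: each posterior αⱼ = prior αⱼ + observed count nⱼ.
Posterior concentration: (9.68, 6.68, 12.68), total = 29.04.
Joint mode component: (α_{A}−1)/(Σα−K) = 8.68/26.04 = 0.3333.

0.3333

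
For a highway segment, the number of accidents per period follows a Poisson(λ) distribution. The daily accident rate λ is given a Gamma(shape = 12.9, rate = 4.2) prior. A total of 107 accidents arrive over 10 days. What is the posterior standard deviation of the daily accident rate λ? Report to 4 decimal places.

With a Gamma(shape α, rate β) prior, the Poisson likelihood is conjugate: the posterior is Gamma(α + ΣXᵢ, β + n).
Posterior: Gamma(α+S, β+n) = Gamma(12.9+107, 4.2+10) = Gamma(119.9, 14.2).
SD = √α/β = √119.9/14.2 = 0.7711.

0.7711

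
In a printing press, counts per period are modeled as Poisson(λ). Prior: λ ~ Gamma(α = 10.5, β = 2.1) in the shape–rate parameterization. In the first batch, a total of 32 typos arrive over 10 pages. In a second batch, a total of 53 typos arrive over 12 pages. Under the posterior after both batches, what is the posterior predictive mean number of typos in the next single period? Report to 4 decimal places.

3.9627

With a Gamma(shape α, rate β) prior, the Poisson likelihood is conjugate: the posterior is Gamma(α + ΣXᵢ, β + n).
After batch 1: Gamma(α+S, β+n) = Gamma(10.5+32, 2.1+10) = Gamma(42.5, 12.1).
After batch 2: Gamma(α+S, β+n) = Gamma(42.5+53, 12.1+12) = Gamma(95.5, 24.1).
The predictive distribution for one future period is NegBinom with mean α/β = 3.9627.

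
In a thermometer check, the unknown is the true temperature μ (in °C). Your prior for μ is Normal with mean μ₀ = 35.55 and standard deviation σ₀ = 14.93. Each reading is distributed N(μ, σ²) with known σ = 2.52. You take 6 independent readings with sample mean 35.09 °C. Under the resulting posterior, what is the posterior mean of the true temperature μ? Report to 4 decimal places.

For Normal data with known variance σ², a Normal(μ₀, σ₀²) prior on μ is conjugate. Posterior precision = 1/σ₀² + n/σ²; posterior mean is the precision-weighted average of μ₀ and x̄.
n·x̄ = 6·35.09 = 210.54.
σ₀² = 14.93² = 222.9049, σ² = 2.52² = 6.3504; σ² + n·σ₀² = 6.3504 + 6·222.9049 = 1343.7798.
Posterior mean = (μ₀/σ₀² + n·x̄/σ²)/(1/σ₀² + n/σ²) = (σ²·μ₀ + σ₀²·n·x̄)/(σ² + n·σ₀²) = (6.3504·35.55 + 222.9049·210.54)/1343.7798 = 47156.154366/1343.7798 = 35.0922.

35.0922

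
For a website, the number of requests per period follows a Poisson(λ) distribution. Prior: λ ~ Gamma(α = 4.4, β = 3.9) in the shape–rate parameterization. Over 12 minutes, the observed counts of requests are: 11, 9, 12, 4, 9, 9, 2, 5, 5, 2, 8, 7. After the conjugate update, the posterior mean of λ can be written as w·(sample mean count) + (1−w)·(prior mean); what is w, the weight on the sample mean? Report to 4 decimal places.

0.7547

With a Gamma(shape α, rate β) prior, the Poisson likelihood is conjugate: the posterior is Gamma(α + ΣXᵢ, β + n).
Posterior mean = (α₀+S)/(β₀+n) = [n/(β₀+n)]·(S/n) + [β₀/(β₀+n)]·(α₀/β₀), so only n and β₀ enter the weight.
Weight on data w = n/(β₀+n) = 12/(3.9+12) = 12/15.9 = 0.7547.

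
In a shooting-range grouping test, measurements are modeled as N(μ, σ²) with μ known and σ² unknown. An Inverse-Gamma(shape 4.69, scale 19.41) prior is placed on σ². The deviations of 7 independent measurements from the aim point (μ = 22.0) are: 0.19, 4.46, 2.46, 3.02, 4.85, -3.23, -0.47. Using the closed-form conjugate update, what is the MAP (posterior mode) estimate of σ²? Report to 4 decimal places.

5.8812

With known mean μ and an Inverse-Gamma(α, β) prior on σ², the Normal likelihood is conjugate: posterior is Inv-Gamma(α + n/2, β + Σ(xᵢ−μ)²/2).
Σ(xᵢ−μ)² = (0.19)² + (4.46)² + (2.46)² + (3.02)² + (4.85)² + (-3.23)² + (-0.47)² = 69.2760.
Posterior: Inv-Gamma(4.69 + 7/2, 19.41 + 69.2760/2) = Inv-Gamma(8.19, 54.04800).
Mode = β/(α+1) = 54.04800/9.19 = 5.8812.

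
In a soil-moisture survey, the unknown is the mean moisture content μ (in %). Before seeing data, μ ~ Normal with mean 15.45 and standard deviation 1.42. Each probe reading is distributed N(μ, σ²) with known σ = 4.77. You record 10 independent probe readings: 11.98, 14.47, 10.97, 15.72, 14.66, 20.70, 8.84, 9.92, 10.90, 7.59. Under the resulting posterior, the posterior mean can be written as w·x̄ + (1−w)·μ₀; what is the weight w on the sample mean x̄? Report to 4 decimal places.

0.4698

For Normal data with known variance σ², a Normal(μ₀, σ₀²) prior on μ is conjugate. Posterior precision = 1/σ₀² + n/σ²; posterior mean is the precision-weighted average of μ₀ and x̄.
σ₀² = 1.42² = 2.0164, σ² = 4.77² = 22.7529. Prior precision 1/σ₀² = 1/2.0164; data precision n/σ² = 10/22.7529.
w = (n/σ²)/(1/σ₀² + n/σ²) = n·σ₀²/(σ² + n·σ₀²) = 10·2.0164/(22.7529 + 10·2.0164) = 20.164/42.9169 = 0.4698.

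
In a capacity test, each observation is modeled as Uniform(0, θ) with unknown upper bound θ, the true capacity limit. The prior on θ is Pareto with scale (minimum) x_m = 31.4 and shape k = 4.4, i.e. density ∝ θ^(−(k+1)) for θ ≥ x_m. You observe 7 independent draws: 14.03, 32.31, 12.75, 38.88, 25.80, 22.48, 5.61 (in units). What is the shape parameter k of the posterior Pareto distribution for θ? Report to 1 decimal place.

A Pareto(scale x_m, shape k) prior on the upper bound θ of Uniform(0, θ) is conjugate: posterior is Pareto(max(x_m, max xᵢ), k + n).
Sample maximum = 38.88; prior scale x_m = 31.4 → posterior scale = max = 38.88.
Posterior shape = 4.4 + 7 = 11.4.
Posterior shape k = 11.4.

11.4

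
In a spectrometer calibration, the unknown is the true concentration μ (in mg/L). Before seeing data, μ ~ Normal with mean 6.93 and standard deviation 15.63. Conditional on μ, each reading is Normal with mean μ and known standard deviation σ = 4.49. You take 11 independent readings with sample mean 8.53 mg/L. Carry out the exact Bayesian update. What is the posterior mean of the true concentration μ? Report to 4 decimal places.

For Normal data with known variance σ², a Normal(μ₀, σ₀²) prior on μ is conjugate. Posterior precision = 1/σ₀² + n/σ²; posterior mean is the precision-weighted average of μ₀ and x̄.
n·x̄ = 11·8.53 = 93.83.
σ₀² = 15.63² = 244.2969, σ² = 4.49² = 20.1601; σ² + n·σ₀² = 20.1601 + 11·244.2969 = 2707.426.
Posterior mean = (μ₀/σ₀² + n·x̄/σ²)/(1/σ₀² + n/σ²) = (σ²·μ₀ + σ₀²·n·x̄)/(σ² + n·σ₀²) = (20.1601·6.93 + 244.2969·93.83)/2707.426 = 23062.08762/2707.426 = 8.5181.

8.5181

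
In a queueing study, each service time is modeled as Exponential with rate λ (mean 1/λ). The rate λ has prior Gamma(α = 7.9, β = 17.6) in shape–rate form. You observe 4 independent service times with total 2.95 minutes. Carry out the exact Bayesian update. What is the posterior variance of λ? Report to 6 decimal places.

0.028179

With a Gamma(shape α, rate β) prior on the exponential rate λ, the posterior after n observations with total T = Σxᵢ is Gamma(α+n, β+T).
Posterior: Gamma(7.9+4, 17.6+2.95) = Gamma(11.9, 20.55).
Var = α/β² = 0.028179.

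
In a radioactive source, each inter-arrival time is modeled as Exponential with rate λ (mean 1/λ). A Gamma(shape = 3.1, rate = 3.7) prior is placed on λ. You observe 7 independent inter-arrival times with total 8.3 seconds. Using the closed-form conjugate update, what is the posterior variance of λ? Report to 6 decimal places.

0.070139

With a Gamma(shape α, rate β) prior on the exponential rate λ, the posterior after n observations with total T = Σxᵢ is Gamma(α+n, β+T).
Posterior: Gamma(3.1+7, 3.7+8.3) = Gamma(10.1, 12.0).
Var = α/β² = 0.070139.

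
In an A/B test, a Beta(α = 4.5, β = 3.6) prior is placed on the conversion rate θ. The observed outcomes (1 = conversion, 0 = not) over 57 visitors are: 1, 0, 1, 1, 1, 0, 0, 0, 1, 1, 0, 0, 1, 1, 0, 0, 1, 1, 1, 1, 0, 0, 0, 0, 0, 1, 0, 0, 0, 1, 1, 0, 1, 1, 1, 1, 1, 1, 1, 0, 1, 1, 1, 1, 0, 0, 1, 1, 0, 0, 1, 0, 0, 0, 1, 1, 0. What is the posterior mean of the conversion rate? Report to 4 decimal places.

0.5453

The Beta prior is conjugate to a Binomial/Bernoulli likelihood; the update adds successes to α and failures to β.
Posterior: Beta(α+k, β+n−k) = Beta(4.5+31, 3.6+26) = Beta(35.5, 29.6).
Posterior mean = α/(α+β) = 35.5/65.1 = 0.5453.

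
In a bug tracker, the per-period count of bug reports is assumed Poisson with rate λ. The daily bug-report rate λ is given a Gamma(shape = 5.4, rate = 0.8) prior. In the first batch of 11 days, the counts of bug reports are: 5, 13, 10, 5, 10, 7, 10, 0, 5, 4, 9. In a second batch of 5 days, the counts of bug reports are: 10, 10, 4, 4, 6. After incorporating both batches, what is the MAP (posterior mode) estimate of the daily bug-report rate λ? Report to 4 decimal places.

6.9286

With a Gamma(shape α, rate β) prior, the Poisson likelihood is conjugate: the posterior is Gamma(α + ΣXᵢ, β + n).
Batch 1: sum of counts S = 78 over n = 11 days.
After batch 1: Gamma(α+S, β+n) = Gamma(5.4+78, 0.8+11) = Gamma(83.4, 11.8).
Batch 2: sum of counts S = 34 over n = 5 days.
After batch 2: Gamma(α+S, β+n) = Gamma(83.4+34, 11.8+5) = Gamma(117.4, 16.8).
Mode of Gamma(α,β) for α≥1 is (α−1)/β = 116.4/16.8 = 6.9286.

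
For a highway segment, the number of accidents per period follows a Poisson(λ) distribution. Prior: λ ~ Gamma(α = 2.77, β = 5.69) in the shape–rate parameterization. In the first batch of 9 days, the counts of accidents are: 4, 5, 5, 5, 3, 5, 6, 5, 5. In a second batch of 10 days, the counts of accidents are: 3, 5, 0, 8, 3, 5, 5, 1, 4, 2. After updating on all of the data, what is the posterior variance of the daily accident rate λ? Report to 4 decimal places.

With a Gamma(shape α, rate β) prior, the Poisson likelihood is conjugate: the posterior is Gamma(α + ΣXᵢ, β + n).
Batch 1: sum of counts S = 43 over n = 9 days.
After batch 1: Gamma(α+S, β+n) = Gamma(2.77+43, 5.69+9) = Gamma(45.77, 14.69).
Batch 2: sum of counts S = 36 over n = 10 days.
After batch 2: Gamma(α+S, β+n) = Gamma(45.77+36, 14.69+10) = Gamma(81.77, 24.69).
Var = α/β² = 81.77/24.69² = 0.1341.

0.1341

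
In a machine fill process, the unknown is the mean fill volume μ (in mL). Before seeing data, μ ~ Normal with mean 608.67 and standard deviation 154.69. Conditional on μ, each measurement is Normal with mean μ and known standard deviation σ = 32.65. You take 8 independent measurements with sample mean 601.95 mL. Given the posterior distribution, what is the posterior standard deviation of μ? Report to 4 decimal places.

11.5115

For Normal data with known variance σ², a Normal(μ₀, σ₀²) prior on μ is conjugate. Posterior precision = 1/σ₀² + n/σ²; posterior mean is the precision-weighted average of μ₀ and x̄.
σ₀² = 154.69² = 23928.9961, σ² = 32.65² = 1066.0225; σ² + n·σ₀² = 1066.0225 + 8·23928.9961 = 192497.9913.
Posterior precision = 1/σ₀² + n/σ² = 1/23928.9961 + 8/1066.0225 = (σ² + n·σ₀²)/(σ₀²σ²) = 192497.9913/(23928.9961·1066.0225); posterior variance σₙ² = σ₀²σ²/(σ² + n·σ₀²) = 23928.9961·1066.0225/192497.9913 = 132.514880.
Posterior SD = √σₙ² = √(23928.9961·1066.0225/192497.9913) = 11.5115.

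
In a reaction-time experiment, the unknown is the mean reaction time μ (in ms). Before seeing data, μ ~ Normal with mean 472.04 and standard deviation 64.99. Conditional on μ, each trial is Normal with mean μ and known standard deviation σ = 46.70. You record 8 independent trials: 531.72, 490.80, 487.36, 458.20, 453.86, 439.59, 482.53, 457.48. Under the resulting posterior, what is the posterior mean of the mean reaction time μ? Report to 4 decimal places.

For Normal data with known variance σ², a Normal(μ₀, σ₀²) prior on μ is conjugate. Posterior precision = 1/σ₀² + n/σ²; posterior mean is the precision-weighted average of μ₀ and x̄.
Σxᵢ = 531.72 + 490.80 + 487.36 + 458.20 + 453.86 + 439.59 + 482.53 + 457.48 = 3801.54, so n·x̄ = 3801.54.
σ₀² = 64.99² = 4223.7001, σ² = 46.70² = 2180.89; σ² + n·σ₀² = 2180.89 + 8·4223.7001 = 35970.4908.
Posterior mean = (μ₀/σ₀² + n·x̄/σ²)/(1/σ₀² + n/σ²) = (σ²·μ₀ + σ₀²·n·x̄)/(σ² + n·σ₀²) = (2180.89·472.04 + 4223.7001·3801.54)/35970.4908 = 17086032.193754/35970.4908 = 475.0014.

475.0014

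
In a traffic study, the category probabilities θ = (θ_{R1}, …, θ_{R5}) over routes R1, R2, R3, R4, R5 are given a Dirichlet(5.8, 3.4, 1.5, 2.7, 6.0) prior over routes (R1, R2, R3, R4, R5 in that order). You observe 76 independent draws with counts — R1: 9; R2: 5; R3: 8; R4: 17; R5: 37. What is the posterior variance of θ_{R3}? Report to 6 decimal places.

The Dirichlet prior is conjugate to the Multinomial likelihood: each posterior αⱼ = prior αⱼ + observed count nⱼ.
Posterior concentration: (14.8, 8.4, 9.5, 19.7, 43.0), total = 95.4.
Var[θ_j] = α_j(Σα−α_j)/((Σα)²(Σα+1)) = 9.5·85.9/(95.4²·96.4) = 0.000930.

0.000930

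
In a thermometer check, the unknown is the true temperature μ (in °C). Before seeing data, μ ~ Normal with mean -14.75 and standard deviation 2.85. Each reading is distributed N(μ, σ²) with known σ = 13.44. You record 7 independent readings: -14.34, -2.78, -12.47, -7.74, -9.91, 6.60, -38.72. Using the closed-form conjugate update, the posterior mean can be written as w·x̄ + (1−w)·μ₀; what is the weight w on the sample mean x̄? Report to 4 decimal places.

0.2394

For Normal data with known variance σ², a Normal(μ₀, σ₀²) prior on μ is conjugate. Posterior precision = 1/σ₀² + n/σ²; posterior mean is the precision-weighted average of μ₀ and x̄.
σ₀² = 2.85² = 8.1225, σ² = 13.44² = 180.6336. Prior precision 1/σ₀² = 1/8.1225; data precision n/σ² = 7/180.6336.
w = (n/σ²)/(1/σ₀² + n/σ²) = n·σ₀²/(σ² + n·σ₀²) = 7·8.1225/(180.6336 + 7·8.1225) = 56.8575/237.4911 = 0.2394.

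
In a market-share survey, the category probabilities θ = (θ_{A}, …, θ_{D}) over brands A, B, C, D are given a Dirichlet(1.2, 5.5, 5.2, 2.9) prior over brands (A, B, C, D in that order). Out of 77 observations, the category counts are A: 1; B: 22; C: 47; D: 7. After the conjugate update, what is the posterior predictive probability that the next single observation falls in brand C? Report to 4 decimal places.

The Dirichlet prior is conjugate to the Multinomial likelihood: each posterior αⱼ = prior αⱼ + observed count nⱼ.
Posterior concentration: (2.2, 27.5, 52.2, 9.9), total = 91.8.
P(next = C | data) = α_{C}/Σα = 0.5686.

0.5686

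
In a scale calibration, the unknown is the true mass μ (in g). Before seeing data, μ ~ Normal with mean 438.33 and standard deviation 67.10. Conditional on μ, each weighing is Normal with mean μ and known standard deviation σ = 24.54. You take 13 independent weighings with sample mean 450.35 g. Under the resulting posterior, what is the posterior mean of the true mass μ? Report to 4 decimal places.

450.2276

For Normal data with known variance σ², a Normal(μ₀, σ₀²) prior on μ is conjugate. Posterior precision = 1/σ₀² + n/σ²; posterior mean is the precision-weighted average of μ₀ and x̄.
n·x̄ = 13·450.35 = 5854.55.
σ₀² = 67.10² = 4502.41, σ² = 24.54² = 602.2116; σ² + n·σ₀² = 602.2116 + 13·4502.41 = 59133.5416.
Posterior mean = (μ₀/σ₀² + n·x̄/σ²)/(1/σ₀² + n/σ²) = (σ²·μ₀ + σ₀²·n·x̄)/(σ² + n·σ₀²) = (602.2116·438.33 + 4502.41·5854.55)/59133.5416 = 26623551.876128/59133.5416 = 450.2276.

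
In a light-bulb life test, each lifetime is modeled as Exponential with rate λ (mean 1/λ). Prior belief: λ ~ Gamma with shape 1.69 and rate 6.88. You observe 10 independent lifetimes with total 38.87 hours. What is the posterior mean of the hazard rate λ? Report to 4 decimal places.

With a Gamma(shape α, rate β) prior on the exponential rate λ, the posterior after n observations with total T = Σxᵢ is Gamma(α+n, β+T).
Posterior: Gamma(1.69+10, 6.88+38.87) = Gamma(11.69, 45.75).
Posterior mean of λ = α/β = 11.69/45.75 = 0.2555.

0.2555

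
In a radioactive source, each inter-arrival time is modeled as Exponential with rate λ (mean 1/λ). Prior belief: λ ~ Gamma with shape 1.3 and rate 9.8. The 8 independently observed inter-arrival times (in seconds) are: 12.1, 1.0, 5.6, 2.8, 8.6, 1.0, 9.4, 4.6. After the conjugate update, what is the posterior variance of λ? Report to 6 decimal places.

0.003086

With a Gamma(shape α, rate β) prior on the exponential rate λ, the posterior after n observations with total T = Σxᵢ is Gamma(α+n, β+T).
Sum of observations T = 45.1 seconds; n = 8.
Posterior: Gamma(1.3+8, 9.8+45.1) = Gamma(9.3, 54.9).
Var = α/β² = 0.003086.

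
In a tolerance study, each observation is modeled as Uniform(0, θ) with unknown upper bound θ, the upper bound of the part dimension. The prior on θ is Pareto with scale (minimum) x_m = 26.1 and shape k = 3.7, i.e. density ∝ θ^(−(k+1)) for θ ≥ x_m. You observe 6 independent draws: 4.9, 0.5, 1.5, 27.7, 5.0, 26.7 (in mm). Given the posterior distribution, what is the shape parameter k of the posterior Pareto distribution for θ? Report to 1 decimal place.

9.7

A Pareto(scale x_m, shape k) prior on the upper bound θ of Uniform(0, θ) is conjugate: posterior is Pareto(max(x_m, max xᵢ), k + n).
Sample maximum = 27.7; prior scale x_m = 26.1 → posterior scale = max = 27.7.
Posterior shape = 3.7 + 6 = 9.7.
Posterior shape k = 9.7.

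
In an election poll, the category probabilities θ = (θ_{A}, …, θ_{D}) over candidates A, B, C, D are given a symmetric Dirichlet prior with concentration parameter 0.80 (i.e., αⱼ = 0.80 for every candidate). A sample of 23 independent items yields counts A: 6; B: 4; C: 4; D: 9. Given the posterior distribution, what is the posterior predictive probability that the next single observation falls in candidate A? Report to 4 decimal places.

The Dirichlet prior is conjugate to the Multinomial likelihood: each posterior αⱼ = prior αⱼ + observed count nⱼ.
Posterior concentration: (6.80, 4.80, 4.80, 9.80), total = 26.20.
P(next = A | data) = α_{A}/Σα = 0.2595.

0.2595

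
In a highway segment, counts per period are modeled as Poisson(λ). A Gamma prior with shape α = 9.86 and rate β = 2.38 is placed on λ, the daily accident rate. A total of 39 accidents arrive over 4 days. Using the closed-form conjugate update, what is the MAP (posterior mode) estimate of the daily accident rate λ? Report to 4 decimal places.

With a Gamma(shape α, rate β) prior, the Poisson likelihood is conjugate: the posterior is Gamma(α + ΣXᵢ, β + n).
Posterior: Gamma(α+S, β+n) = Gamma(9.86+39, 2.38+4) = Gamma(48.86, 6.38).
Mode of Gamma(α,β) for α≥1 is (α−1)/β = 47.86/6.38 = 7.5016.

7.5016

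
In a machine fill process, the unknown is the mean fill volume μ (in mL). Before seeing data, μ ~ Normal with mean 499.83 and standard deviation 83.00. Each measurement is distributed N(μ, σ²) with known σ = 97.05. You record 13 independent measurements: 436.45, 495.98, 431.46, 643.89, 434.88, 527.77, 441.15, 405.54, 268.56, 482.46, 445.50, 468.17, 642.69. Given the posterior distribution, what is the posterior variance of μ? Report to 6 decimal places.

655.569396

For Normal data with known variance σ², a Normal(μ₀, σ₀²) prior on μ is conjugate. Posterior precision = 1/σ₀² + n/σ²; posterior mean is the precision-weighted average of μ₀ and x̄.
σ₀² = 83.00² = 6889, σ² = 97.05² = 9418.7025; σ² + n·σ₀² = 9418.7025 + 13·6889 = 98975.7025.
Posterior precision = 1/σ₀² + n/σ² = 1/6889 + 13/9418.7025 = (σ² + n·σ₀²)/(σ₀²σ²) = 98975.7025/(6889·9418.7025); posterior variance σₙ² = σ₀²σ²/(σ² + n·σ₀²) = 6889·9418.7025/98975.7025 = 655.569396.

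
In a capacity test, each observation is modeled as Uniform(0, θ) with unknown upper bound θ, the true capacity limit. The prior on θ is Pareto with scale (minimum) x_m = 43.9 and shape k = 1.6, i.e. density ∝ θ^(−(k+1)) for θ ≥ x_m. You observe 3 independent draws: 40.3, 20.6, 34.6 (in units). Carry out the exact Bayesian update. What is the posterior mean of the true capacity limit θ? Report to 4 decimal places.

56.0944

A Pareto(scale x_m, shape k) prior on the upper bound θ of Uniform(0, θ) is conjugate: posterior is Pareto(max(x_m, max xᵢ), k + n).
Sample maximum = 40.3; prior scale x_m = 43.9 → posterior scale = max = 43.9.
Posterior shape = 1.6 + 3 = 4.6.
E[θ|data] = k·x_m/(k−1) = 4.6·43.9/3.6 = 56.0944.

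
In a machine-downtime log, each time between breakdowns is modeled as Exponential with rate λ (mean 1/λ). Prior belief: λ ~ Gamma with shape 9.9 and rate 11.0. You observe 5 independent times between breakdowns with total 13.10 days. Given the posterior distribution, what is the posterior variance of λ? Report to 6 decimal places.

With a Gamma(shape α, rate β) prior on the exponential rate λ, the posterior after n observations with total T = Σxᵢ is Gamma(α+n, β+T).
Posterior: Gamma(9.9+5, 11.0+13.10) = Gamma(14.9, 24.10).
Var = α/β² = 0.025654.

0.025654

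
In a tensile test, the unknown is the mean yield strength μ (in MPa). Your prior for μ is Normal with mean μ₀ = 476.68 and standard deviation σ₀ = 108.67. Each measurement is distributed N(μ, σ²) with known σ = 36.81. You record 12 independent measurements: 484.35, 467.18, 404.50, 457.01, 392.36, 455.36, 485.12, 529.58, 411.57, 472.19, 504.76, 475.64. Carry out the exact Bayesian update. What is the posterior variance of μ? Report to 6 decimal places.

For Normal data with known variance σ², a Normal(μ₀, σ₀²) prior on μ is conjugate. Posterior precision = 1/σ₀² + n/σ²; posterior mean is the precision-weighted average of μ₀ and x̄.
σ₀² = 108.67² = 11809.1689, σ² = 36.81² = 1354.9761; σ² + n·σ₀² = 1354.9761 + 12·11809.1689 = 143065.0029.
Posterior precision = 1/σ₀² + n/σ² = 1/11809.1689 + 12/1354.9761 = (σ² + n·σ₀²)/(σ₀²σ²) = 143065.0029/(11809.1689·1354.9761); posterior variance σₙ² = σ₀²σ²/(σ² + n·σ₀²) = 11809.1689·1354.9761/143065.0029 = 111.845254.

111.845254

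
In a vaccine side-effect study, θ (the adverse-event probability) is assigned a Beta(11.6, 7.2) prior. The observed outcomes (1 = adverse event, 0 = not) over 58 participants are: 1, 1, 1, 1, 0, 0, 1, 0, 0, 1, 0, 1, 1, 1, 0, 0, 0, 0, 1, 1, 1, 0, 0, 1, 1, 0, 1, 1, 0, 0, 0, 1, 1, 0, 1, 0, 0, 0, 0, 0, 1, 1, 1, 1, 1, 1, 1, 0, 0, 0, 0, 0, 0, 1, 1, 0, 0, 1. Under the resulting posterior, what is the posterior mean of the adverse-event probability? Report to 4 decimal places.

The Beta prior is conjugate to a Binomial/Bernoulli likelihood; the update adds successes to α and failures to β.
Posterior: Beta(α+k, β+n−k) = Beta(11.6+29, 7.2+29) = Beta(40.6, 36.2).
Posterior mean = α/(α+β) = 40.6/76.8 = 0.5286.

0.5286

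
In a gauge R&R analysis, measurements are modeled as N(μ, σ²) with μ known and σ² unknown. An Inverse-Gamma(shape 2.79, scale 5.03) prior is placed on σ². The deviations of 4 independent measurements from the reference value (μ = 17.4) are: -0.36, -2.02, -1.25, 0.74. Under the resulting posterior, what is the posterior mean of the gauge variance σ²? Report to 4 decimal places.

With known mean μ and an Inverse-Gamma(α, β) prior on σ², the Normal likelihood is conjugate: posterior is Inv-Gamma(α + n/2, β + Σ(xᵢ−μ)²/2).
Σ(xᵢ−μ)² = (-0.36)² + (-2.02)² + (-1.25)² + (0.74)² = 6.3201.
Posterior: Inv-Gamma(2.79 + 4/2, 5.03 + 6.3201/2) = Inv-Gamma(4.79, 8.19005).
E[σ²|data] = β/(α−1) = 8.19005/3.79 = 2.1610.

2.1610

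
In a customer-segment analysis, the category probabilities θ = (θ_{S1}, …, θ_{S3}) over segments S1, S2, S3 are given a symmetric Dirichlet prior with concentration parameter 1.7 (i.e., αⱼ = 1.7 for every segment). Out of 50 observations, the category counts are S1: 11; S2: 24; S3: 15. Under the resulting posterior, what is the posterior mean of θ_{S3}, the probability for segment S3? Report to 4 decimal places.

0.3031

The Dirichlet prior is conjugate to the Multinomial likelihood: each posterior αⱼ = prior αⱼ + observed count nⱼ.
Posterior concentration: (12.7, 25.7, 16.7), total = 55.1.
E[θ_{S3}|data] = α_{S3}/Σα = 16.7/55.1 = 0.3031.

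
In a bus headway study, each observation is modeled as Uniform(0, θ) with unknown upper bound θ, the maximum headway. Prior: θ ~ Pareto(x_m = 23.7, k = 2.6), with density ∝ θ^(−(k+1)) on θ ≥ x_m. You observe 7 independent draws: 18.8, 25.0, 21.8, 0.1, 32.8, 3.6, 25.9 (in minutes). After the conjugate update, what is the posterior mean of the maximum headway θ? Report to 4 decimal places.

36.6140

A Pareto(scale x_m, shape k) prior on the upper bound θ of Uniform(0, θ) is conjugate: posterior is Pareto(max(x_m, max xᵢ), k + n).
Sample maximum = 32.8; prior scale x_m = 23.7 → posterior scale = max = 32.8.
Posterior shape = 2.6 + 7 = 9.6.
E[θ|data] = k·x_m/(k−1) = 9.6·32.8/8.6 = 36.6140.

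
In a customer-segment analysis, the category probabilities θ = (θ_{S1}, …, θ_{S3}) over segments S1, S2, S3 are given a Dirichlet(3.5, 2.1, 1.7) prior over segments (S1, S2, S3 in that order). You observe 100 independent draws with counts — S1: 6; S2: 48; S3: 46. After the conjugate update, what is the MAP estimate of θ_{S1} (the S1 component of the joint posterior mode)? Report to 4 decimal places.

0.0815

The Dirichlet prior is conjugate to the Multinomial likelihood: each posterior αⱼ = prior αⱼ + observed count nⱼ.
Posterior concentration: (9.5, 50.1, 47.7), total = 107.3.
Joint mode component: (α_{S1}−1)/(Σα−K) = 8.5/104.3 = 0.0815.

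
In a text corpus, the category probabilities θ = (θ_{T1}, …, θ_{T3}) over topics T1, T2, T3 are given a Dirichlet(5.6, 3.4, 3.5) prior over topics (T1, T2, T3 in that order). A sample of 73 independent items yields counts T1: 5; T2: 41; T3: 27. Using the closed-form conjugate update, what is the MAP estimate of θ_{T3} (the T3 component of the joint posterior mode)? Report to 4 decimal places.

The Dirichlet prior is conjugate to the Multinomial likelihood: each posterior αⱼ = prior αⱼ + observed count nⱼ.
Posterior concentration: (10.6, 44.4, 30.5), total = 85.5.
Joint mode component: (α_{T3}−1)/(Σα−K) = 29.5/82.5 = 0.3576.

0.3576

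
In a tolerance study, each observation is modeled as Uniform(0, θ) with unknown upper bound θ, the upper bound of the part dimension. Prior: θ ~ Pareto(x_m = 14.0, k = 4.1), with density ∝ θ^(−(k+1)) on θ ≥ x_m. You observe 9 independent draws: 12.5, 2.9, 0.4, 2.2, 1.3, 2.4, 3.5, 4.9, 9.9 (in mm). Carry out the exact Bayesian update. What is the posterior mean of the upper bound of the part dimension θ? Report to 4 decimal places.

A Pareto(scale x_m, shape k) prior on the upper bound θ of Uniform(0, θ) is conjugate: posterior is Pareto(max(x_m, max xᵢ), k + n).
Sample maximum = 12.5; prior scale x_m = 14.0 → posterior scale = max = 14.0.
Posterior shape = 4.1 + 9 = 13.1.
E[θ|data] = k·x_m/(k−1) = 13.1·14.0/12.1 = 15.1570.

15.1570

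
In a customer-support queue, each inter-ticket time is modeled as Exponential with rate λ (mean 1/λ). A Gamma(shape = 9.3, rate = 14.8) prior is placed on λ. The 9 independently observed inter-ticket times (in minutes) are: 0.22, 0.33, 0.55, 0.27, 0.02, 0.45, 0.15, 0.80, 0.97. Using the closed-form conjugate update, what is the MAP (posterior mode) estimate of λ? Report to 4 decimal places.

With a Gamma(shape α, rate β) prior on the exponential rate λ, the posterior after n observations with total T = Σxᵢ is Gamma(α+n, β+T).
Sum of observations T = 3.76 minutes; n = 9.
Posterior: Gamma(9.3+9, 14.8+3.76) = Gamma(18.3, 18.56).
Mode = (α−1)/β = 0.9321.

0.9321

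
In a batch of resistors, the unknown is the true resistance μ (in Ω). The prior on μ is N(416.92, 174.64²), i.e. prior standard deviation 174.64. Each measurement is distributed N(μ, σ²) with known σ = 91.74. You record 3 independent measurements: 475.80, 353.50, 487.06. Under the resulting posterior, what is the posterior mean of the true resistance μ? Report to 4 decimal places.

436.9447

For Normal data with known variance σ², a Normal(μ₀, σ₀²) prior on μ is conjugate. Posterior precision = 1/σ₀² + n/σ²; posterior mean is the precision-weighted average of μ₀ and x̄.
Σxᵢ = 475.80 + 353.50 + 487.06 = 1316.36, so n·x̄ = 1316.36.
σ₀² = 174.64² = 30499.1296, σ² = 91.74² = 8416.2276; σ² + n·σ₀² = 8416.2276 + 3·30499.1296 = 99913.6164.
Posterior mean = (μ₀/σ₀² + n·x̄/σ²)/(1/σ₀² + n/σ²) = (σ²·μ₀ + σ₀²·n·x̄)/(σ² + n·σ₀²) = (8416.2276·416.92 + 30499.1296·1316.36)/99913.6164 = 43656727.851248/99913.6164 = 436.9447.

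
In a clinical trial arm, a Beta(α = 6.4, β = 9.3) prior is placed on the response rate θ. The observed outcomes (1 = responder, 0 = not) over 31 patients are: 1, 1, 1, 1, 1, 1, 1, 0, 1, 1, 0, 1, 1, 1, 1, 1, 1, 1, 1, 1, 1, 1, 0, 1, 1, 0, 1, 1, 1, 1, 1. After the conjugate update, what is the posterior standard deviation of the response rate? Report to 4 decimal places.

0.0653

The Beta prior is conjugate to a Binomial/Bernoulli likelihood; the update adds successes to α and failures to β.
Posterior: Beta(α+k, β+n−k) = Beta(6.4+27, 9.3+4) = Beta(33.4, 13.3).
Var = αβ/((α+β)²(α+β+1)) = 33.4·13.3/(46.7²·47.7) = 0.00427018; SD = √0.00427018 = 0.0653.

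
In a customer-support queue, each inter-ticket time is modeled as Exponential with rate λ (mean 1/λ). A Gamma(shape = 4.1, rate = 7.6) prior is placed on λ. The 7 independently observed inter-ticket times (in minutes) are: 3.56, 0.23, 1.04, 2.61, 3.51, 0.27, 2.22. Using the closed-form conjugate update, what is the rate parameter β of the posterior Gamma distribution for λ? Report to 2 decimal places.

21.04

With a Gamma(shape α, rate β) prior on the exponential rate λ, the posterior after n observations with total T = Σxᵢ is Gamma(α+n, β+T).
Sum of observations T = 13.44 minutes; n = 7.
Posterior: Gamma(4.1+7, 7.6+13.44) = Gamma(11.1, 21.04).
Posterior β = 21.04.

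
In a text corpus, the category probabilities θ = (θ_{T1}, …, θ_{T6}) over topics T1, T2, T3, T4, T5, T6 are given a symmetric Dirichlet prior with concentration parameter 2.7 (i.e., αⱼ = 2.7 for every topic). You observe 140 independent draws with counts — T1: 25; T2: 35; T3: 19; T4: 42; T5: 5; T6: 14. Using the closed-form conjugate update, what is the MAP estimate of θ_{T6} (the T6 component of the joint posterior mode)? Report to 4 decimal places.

The Dirichlet prior is conjugate to the Multinomial likelihood: each posterior αⱼ = prior αⱼ + observed count nⱼ.
Posterior concentration: (27.7, 37.7, 21.7, 44.7, 7.7, 16.7), total = 156.2.
Joint mode component: (α_{T6}−1)/(Σα−K) = 15.7/150.2 = 0.1045.

0.1045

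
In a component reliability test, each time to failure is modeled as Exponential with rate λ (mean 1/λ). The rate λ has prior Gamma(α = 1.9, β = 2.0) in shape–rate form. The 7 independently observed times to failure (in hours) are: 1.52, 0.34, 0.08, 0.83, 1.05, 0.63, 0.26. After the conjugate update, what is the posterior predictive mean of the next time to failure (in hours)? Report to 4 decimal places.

0.8494

With a Gamma(shape α, rate β) prior on the exponential rate λ, the posterior after n observations with total T = Σxᵢ is Gamma(α+n, β+T).
Sum of observations T = 4.71 hours; n = 7.
Posterior: Gamma(1.9+7, 2.0+4.71) = Gamma(8.9, 6.71).
The predictive distribution for the next observation is Lomax; its mean is β/(α−1) = 6.71/7.9 = 0.8494.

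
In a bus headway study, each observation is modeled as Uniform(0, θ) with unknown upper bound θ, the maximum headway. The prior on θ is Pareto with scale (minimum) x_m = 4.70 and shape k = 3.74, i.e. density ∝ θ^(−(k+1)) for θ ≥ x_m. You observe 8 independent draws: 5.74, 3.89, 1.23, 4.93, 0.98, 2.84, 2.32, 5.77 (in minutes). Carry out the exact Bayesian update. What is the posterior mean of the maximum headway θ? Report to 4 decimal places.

A Pareto(scale x_m, shape k) prior on the upper bound θ of Uniform(0, θ) is conjugate: posterior is Pareto(max(x_m, max xᵢ), k + n).
Sample maximum = 5.77; prior scale x_m = 4.70 → posterior scale = max = 5.77.
Posterior shape = 3.74 + 8 = 11.74.
E[θ|data] = k·x_m/(k−1) = 11.74·5.77/10.74 = 6.3072.

6.3072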